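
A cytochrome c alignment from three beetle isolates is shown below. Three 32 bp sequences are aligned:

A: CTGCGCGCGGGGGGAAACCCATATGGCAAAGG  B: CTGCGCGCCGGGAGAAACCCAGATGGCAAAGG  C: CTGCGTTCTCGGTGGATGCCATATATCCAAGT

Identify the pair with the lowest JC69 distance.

A and B

A–B: 3/32 differ, p = 0.094, d = 0.100.
A–C: 12/32 differ, p = 0.375, d = 0.520.
B–C: 13/32 differ, p = 0.406, d = 0.585.
The smallest distance is between A and B.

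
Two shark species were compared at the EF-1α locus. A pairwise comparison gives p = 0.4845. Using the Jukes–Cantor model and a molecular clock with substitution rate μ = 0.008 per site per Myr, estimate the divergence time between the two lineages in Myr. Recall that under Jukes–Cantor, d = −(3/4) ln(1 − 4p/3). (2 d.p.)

d = −(3/4) ln(1 − 4p/3) = −0.75 ln(1 − 0.646) = −0.75 ln(0.354)
  = −0.75 × (-1.038458) = 0.778844 substitutions/site.
Under a molecular clock d = 2μt, so t = d/(2μ) = 0.778844 / (2 × 0.008) = 48.68 Myr.

48.68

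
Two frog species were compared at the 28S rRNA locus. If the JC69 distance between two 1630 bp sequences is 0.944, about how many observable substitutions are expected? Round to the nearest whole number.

Invert JC69: p = (3/4)(1 − e^(−4d/3)) = 0.75 × (1 − e^(-1.258667)) = 0.75 × (1 − 0.284032) = 0.536976.
Expected differing sites = pL ≈ 0.536976 × 1630 = 875.27088 ≈ 875.

875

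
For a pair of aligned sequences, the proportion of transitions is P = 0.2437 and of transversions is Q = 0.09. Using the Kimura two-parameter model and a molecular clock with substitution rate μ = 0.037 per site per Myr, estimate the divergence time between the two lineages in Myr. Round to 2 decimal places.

6.49

Under the Kimura two-parameter model, d = −½ ln(1 − 2P − Q) − ¼ ln(1 − 2Q).
1 − 2P − Q = 0.4226, giving −½ ln(0.4226) = 0.430665.
1 − 2Q = 0.82, giving −¼ ln(0.82) = 0.049613.
d = 0.430665 + 0.049613 = 0.480278.
Under a molecular clock d = 2μt, so t = d/(2μ) = 0.480278 / (2 × 0.037) = 6.49 Myr.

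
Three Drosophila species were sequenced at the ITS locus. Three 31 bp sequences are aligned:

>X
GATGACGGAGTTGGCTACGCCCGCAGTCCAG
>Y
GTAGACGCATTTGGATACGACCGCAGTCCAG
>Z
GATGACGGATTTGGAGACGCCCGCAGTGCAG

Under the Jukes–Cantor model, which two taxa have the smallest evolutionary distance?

X and Z

X–Y: 6/31 differ, p = 0.194, d = 0.224.
X–Z: 4/31 differ, p = 0.129, d = 0.142.
Y–Z: 6/31 differ, p = 0.194, d = 0.224.
The smallest distance is between X and Z.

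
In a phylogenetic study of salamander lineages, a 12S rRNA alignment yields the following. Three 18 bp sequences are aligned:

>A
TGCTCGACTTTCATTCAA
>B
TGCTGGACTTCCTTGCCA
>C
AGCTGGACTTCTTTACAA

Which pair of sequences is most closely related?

B and C

A–B: 5/18 differ, p = 0.278, d = 0.347.
A–C: 6/18 differ, p = 0.333, d = 0.441.
B–C: 4/18 differ, p = 0.222, d = 0.264.
The smallest distance is between B and C.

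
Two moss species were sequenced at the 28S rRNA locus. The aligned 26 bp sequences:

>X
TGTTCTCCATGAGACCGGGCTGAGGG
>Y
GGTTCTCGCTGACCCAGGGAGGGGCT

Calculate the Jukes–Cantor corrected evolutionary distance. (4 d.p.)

0.6228

The sequences differ at 11 of 26 sites, so p = 11/26 ≈ 0.423077.
d = −(3/4) ln(1 − 4p/3) = −0.75 ln(1 − 0.564103) = −0.75 ln(0.435897)
  = −0.75 × (-0.830349) = 0.622762 substitutions/site.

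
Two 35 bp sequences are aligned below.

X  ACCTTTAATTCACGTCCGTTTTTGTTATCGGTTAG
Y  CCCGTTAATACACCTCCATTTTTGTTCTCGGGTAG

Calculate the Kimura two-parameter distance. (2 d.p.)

0.23

Of 35 sites, 1 differences are transitions and 6 are transversions, so P = 1/35 ≈ 0.028571 and Q = 6/35 ≈ 0.171429.
Under the Kimura two-parameter model, d = −½ ln(1 − 2P − Q) − ¼ ln(1 − 2Q).
1 − 2P − Q = 0.771429, giving −½ ln(0.771429) = 0.129755.
1 − 2Q = 0.657142, giving −¼ ln(0.657142) = 0.104964.
d = 0.129755 + 0.104964 = 0.234719.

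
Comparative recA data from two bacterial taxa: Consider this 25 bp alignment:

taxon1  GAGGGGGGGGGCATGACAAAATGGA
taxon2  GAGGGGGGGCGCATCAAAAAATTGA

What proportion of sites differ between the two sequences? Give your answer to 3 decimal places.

The sequences differ at 4 of 25 positions (sites 10, 15, 17, 23).
p = 4/25 = 0.160.

0.160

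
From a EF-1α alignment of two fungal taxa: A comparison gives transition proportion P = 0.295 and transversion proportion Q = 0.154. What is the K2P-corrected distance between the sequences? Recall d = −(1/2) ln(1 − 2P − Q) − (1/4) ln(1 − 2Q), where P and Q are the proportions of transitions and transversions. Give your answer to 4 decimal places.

Under the Kimura two-parameter model, d = −½ ln(1 − 2P − Q) − ¼ ln(1 − 2Q).
1 − 2P − Q = 0.256, giving −½ ln(0.256) = 0.681289.
1 − 2Q = 0.692, giving −¼ ln(0.692) = 0.092042.
d = 0.681289 + 0.092042 = 0.773331.

0.7733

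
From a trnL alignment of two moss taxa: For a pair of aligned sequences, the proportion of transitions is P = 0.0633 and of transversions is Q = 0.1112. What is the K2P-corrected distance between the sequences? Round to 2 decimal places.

0.20

Under the Kimura two-parameter model, d = −½ ln(1 − 2P − Q) − ¼ ln(1 − 2Q).
1 − 2P − Q = 0.7622, giving −½ ln(0.7622) = 0.135773.
1 − 2Q = 0.7776, giving −¼ ln(0.7776) = 0.062886.
d = 0.135773 + 0.062886 = 0.198659.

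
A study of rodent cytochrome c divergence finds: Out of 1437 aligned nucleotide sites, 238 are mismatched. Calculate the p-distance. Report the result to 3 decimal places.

p = 238/1437 = 0.165622… ≈ 0.166 (to 3 d.p.).

0.166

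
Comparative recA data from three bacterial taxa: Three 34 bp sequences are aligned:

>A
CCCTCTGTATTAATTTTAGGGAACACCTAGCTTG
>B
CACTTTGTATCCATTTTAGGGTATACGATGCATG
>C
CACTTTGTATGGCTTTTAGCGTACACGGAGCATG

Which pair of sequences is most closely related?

A–B: 10/34 differ, p = 0.294, d = 0.373.
A–C: 10/34 differ, p = 0.294, d = 0.373.
B–C: 7/34 differ, p = 0.206, d = 0.241.
The smallest distance is between B and C.

B and C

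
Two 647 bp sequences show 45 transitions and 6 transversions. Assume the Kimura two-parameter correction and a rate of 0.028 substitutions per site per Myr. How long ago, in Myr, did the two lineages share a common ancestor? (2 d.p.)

P = 45/647 ≈ 0.069552 and Q = 6/647 ≈ 0.009274.
Under the Kimura two-parameter model, d = −½ ln(1 − 2P − Q) − ¼ ln(1 − 2Q).
1 − 2P − Q = 0.851622, giving −½ ln(0.851622) = 0.080306.
1 − 2Q = 0.981452, giving −¼ ln(0.981452) = 0.004681.
d = 0.080306 + 0.004681 = 0.084987.
Under a molecular clock d = 2μt, so t = d/(2μ) = 0.084987 / (2 × 0.028) = 1.52 Myr.

1.52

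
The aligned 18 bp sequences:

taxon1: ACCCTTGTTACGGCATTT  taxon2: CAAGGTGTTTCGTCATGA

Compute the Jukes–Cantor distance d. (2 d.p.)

The sequences differ at 9 of 18 sites (1, 2, 3, 4, 5, 10, 13, 17, 18), so p = 9/18 = 0.5.
d = −(3/4) ln(1 − 4p/3) = −0.75 ln(1 − 0.666667) = −0.75 ln(0.333333)
  = −0.75 × (-1.098613) = 0.823960 substitutions/site.

0.82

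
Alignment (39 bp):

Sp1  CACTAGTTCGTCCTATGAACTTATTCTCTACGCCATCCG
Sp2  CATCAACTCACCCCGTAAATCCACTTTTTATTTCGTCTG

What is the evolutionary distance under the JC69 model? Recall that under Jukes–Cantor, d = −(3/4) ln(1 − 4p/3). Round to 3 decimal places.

0.863

The sequences differ at 20 of 39 sites, so p = 20/39 ≈ 0.512821.
d = −(3/4) ln(1 − 4p/3) = −0.75 ln(1 − 0.683761) = −0.75 ln(0.316239)
  = −0.75 × (-1.151257) = 0.863443 substitutions/site.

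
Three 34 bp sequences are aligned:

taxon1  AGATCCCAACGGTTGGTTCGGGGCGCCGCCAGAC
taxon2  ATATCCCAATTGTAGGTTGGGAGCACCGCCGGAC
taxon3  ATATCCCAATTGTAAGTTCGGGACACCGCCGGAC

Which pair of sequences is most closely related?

taxon2 and taxon3

taxon1–taxon2: 8/34 differ, p = 0.235, d = 0.282.
taxon1–taxon3: 8/34 differ, p = 0.235, d = 0.282.
taxon2–taxon3: 4/34 differ, p = 0.118, d = 0.128.
The smallest distance is between taxon2 and taxon3.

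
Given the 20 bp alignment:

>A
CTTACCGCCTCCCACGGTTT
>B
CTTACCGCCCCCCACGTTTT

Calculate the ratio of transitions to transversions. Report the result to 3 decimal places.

Transitions are A↔G and C↔T; transversions are all other mismatches.
Transitions: 1. Transversions: 1.
R = 1/1 = 1.000.

1.000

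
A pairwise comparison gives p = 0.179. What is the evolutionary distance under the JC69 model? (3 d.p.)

0.205

d = −(3/4) ln(1 − 4p/3) = −0.75 ln(1 − 0.238667) = −0.75 ln(0.761333)
  = −0.75 × (-0.272684) = 0.204513 substitutions/site.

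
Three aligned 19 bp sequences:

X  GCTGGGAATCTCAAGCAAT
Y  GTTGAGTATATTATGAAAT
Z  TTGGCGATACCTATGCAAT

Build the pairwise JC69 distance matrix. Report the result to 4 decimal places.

X–Y: 7/19 sites differ → p ≈ 0.368421, d = −0.75 ln(1 − 0.491228) = 0.506816 ≈ 0.5068.
X–Z: 9/19 sites differ → p ≈ 0.473684, d = −0.75 ln(1 − 0.631579) = 0.748897 ≈ 0.7489.
Y–Z: 9/19 sites differ → p ≈ 0.473684, d = −0.75 ln(1 − 0.631579) = 0.748897 ≈ 0.7489.

d(X,Y) = 0.5068, d(X,Z) = 0.7489, d(Y,Z) = 0.7489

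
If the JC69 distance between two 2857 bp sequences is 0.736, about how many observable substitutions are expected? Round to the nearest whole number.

1340

Invert JC69: p = (3/4)(1 − e^(−4d/3)) = 0.75 × (1 − e^(-0.981333)) = 0.75 × (1 − 0.374811) = 0.468892.
Expected differing sites = pL ≈ 0.468892 × 2857 = 1339.624444 ≈ 1340.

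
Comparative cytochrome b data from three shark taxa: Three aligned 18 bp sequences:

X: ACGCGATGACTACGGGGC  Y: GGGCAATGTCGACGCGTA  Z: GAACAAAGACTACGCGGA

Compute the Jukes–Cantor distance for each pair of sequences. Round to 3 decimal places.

X–Y: 8/18 sites differ → p ≈ 0.444444, d = −0.75 ln(1 − 0.592592) = 0.673455 ≈ 0.673.
X–Z: 7/18 sites differ → p ≈ 0.388889, d = −0.75 ln(1 − 0.518519) = 0.548166 ≈ 0.548.
Y–Z: 6/18 sites differ → p ≈ 0.333333, d = −0.75 ln(1 − 0.444444) = 0.440839 ≈ 0.441.

d(X,Y) = 0.673, d(X,Z) = 0.548, d(Y,Z) = 0.441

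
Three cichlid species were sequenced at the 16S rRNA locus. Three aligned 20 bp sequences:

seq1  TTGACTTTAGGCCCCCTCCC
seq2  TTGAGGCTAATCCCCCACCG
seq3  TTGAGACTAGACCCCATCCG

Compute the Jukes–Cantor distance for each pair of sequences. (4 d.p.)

d(seq1,seq2) = 0.4715, d(seq1,seq3) = 0.3831, d(seq2,seq3) = 0.3041

seq1–seq2: 7/20 sites differ → p = 0.35, d = −0.75 ln(1 − 0.466667) = 0.471457 ≈ 0.4715.
seq1–seq3: 6/20 sites differ → p = 0.3, d = −0.75 ln(1 − 0.4) = 0.383119 ≈ 0.3831.
seq2–seq3: 5/20 sites differ → p = 0.25, d = −0.75 ln(1 − 0.333333) = 0.304098 ≈ 0.3041.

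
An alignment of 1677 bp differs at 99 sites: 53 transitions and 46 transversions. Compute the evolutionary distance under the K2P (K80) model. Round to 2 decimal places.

P = 53/1677 ≈ 0.031604 and Q = 46/1677 ≈ 0.02743.
Under the Kimura two-parameter model, d = −½ ln(1 − 2P − Q) − ¼ ln(1 − 2Q).
1 − 2P − Q = 0.909362, giving −½ ln(0.909362) = 0.047506.
1 − 2Q = 0.94514, giving −¼ ln(0.94514) = 0.014106.
d = 0.047506 + 0.014106 = 0.061612.

0.06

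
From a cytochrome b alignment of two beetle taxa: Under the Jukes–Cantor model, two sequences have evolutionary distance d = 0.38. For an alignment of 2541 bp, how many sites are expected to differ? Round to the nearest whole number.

758

Invert JC69: p = (3/4)(1 − e^(−4d/3)) = 0.75 × (1 − e^(-0.506667)) = 0.75 × (1 − 0.602500) = 0.298125.
Expected differing sites = pL ≈ 0.298125 × 2541 = 757.535625 ≈ 758.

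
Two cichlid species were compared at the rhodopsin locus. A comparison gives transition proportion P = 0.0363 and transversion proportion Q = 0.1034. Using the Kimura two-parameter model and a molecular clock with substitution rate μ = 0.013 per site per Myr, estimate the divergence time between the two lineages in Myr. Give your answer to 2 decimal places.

Under the Kimura two-parameter model, d = −½ ln(1 − 2P − Q) − ¼ ln(1 − 2Q).
1 − 2P − Q = 0.824, giving −½ ln(0.824) = 0.096792.
1 − 2Q = 0.7932, giving −¼ ln(0.7932) = 0.057920.
d = 0.096792 + 0.057920 = 0.154712.
Under a molecular clock d = 2μt, so t = d/(2μ) = 0.154712 / (2 × 0.013) = 5.95 Myr.

5.95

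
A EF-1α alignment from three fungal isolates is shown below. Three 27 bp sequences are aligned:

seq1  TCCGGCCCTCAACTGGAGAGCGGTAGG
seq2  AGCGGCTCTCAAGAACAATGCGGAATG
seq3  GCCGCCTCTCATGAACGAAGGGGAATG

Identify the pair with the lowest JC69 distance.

seq2 and seq3

seq1–seq2: 11/27 differ, p = 0.407, d = 0.588.
seq1–seq3: 13/27 differ, p = 0.481, d = 0.770.
seq2–seq3: 7/27 differ, p = 0.259, d = 0.318.
The smallest distance is between seq2 and seq3.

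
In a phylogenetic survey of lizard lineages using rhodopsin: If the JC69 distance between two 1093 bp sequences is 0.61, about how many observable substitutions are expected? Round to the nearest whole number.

Invert JC69: p = (3/4)(1 − e^(−4d/3)) = 0.75 × (1 − e^(-0.813333)) = 0.75 × (1 − 0.443378) = 0.417467.
Expected differing sites = pL ≈ 0.417467 × 1093 = 456.291431 ≈ 456.

456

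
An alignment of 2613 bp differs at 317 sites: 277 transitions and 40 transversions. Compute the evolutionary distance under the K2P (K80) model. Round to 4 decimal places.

P = 277/2613 ≈ 0.106008 and Q = 40/2613 ≈ 0.015308.
Under the Kimura two-parameter model, d = −½ ln(1 − 2P − Q) − ¼ ln(1 − 2Q).
1 − 2P − Q = 0.772676, giving −½ ln(0.772676) = 0.128948.
1 − 2Q = 0.969384, giving −¼ ln(0.969384) = 0.007774.
d = 0.128948 + 0.007774 = 0.136722.

0.1367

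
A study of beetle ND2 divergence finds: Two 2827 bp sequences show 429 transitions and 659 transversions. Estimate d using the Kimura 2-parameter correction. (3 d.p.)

0.542

P = 429/2827 ≈ 0.151751 and Q = 659/2827 ≈ 0.233109.
Under the Kimura two-parameter model, d = −½ ln(1 − 2P − Q) − ¼ ln(1 − 2Q).
1 − 2P − Q = 0.463389, giving −½ ln(0.463389) = 0.384594.
1 − 2Q = 0.533782, giving −¼ ln(0.533782) = 0.156942.
d = 0.384594 + 0.156942 = 0.541536.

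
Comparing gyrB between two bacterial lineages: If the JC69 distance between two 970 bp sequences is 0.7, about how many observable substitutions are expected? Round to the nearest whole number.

441

Invert JC69: p = (3/4)(1 − e^(−4d/3)) = 0.75 × (1 − e^(-0.933333)) = 0.75 × (1 − 0.393241) = 0.455069.
Expected differing sites = pL ≈ 0.455069 × 970 = 441.41693 ≈ 441.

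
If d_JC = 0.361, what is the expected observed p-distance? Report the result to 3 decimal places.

p = (3/4)(1 − e^(−4d/3)) = 0.75 × (1 − e^(-0.481333)) = 0.75 × (1 − 0.617959) = 0.286531.

0.287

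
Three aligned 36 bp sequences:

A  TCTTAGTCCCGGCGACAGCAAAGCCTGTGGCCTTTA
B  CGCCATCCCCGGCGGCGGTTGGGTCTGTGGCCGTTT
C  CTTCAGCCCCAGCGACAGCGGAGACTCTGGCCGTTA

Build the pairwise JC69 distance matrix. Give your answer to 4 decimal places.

d(A,B) = 0.6082, d(A,C) = 0.3470, d(B,C) = 0.4408

A–B: 15/36 sites differ → p ≈ 0.416667, d = −0.75 ln(1 − 0.555556) = 0.608198 ≈ 0.6082.
A–C: 10/36 sites differ → p ≈ 0.277778, d = −0.75 ln(1 − 0.370371) = 0.346968 ≈ 0.3470.
B–C: 12/36 sites differ → p ≈ 0.333333, d = −0.75 ln(1 − 0.444444) = 0.440839 ≈ 0.4408.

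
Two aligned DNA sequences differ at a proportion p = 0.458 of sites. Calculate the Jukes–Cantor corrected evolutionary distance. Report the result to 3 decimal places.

d = −(3/4) ln(1 − 4p/3) = −0.75 ln(1 − 0.610667) = −0.75 ln(0.389333)
  = −0.75 × (-0.943320) = 0.707490 substitutions/site.

0.707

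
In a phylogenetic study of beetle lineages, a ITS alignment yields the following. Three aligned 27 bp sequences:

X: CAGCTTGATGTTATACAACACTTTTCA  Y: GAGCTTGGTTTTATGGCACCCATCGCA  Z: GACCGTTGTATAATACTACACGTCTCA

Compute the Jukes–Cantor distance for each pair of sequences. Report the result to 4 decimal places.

d(X,Y) = 0.5107, d(X,Z) = 0.5107, d(Y,Z) = 0.5876

X–Y: 10/27 sites differ → p ≈ 0.37037, d = −0.75 ln(1 − 0.493827) = 0.510658 ≈ 0.5107.
X–Z: 10/27 sites differ → p ≈ 0.37037, d = −0.75 ln(1 − 0.493827) = 0.510658 ≈ 0.5107.
Y–Z: 11/27 sites differ → p ≈ 0.407407, d = −0.75 ln(1 − 0.543209) = 0.587647 ≈ 0.5876.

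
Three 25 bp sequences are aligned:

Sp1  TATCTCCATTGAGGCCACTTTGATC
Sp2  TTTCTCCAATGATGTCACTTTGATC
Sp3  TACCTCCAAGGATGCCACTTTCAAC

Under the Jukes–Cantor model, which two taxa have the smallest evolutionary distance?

Sp1 and Sp2

Sp1–Sp2: 4/25 differ, p = 0.160, d = 0.180.
Sp1–Sp3: 6/25 differ, p = 0.240, d = 0.289.
Sp2–Sp3: 6/25 differ, p = 0.240, d = 0.289.
The smallest distance is between Sp1 and Sp2.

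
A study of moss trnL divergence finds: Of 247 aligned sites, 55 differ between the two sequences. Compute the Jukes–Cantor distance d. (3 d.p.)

0.264

p = 55/247 ≈ 0.222672.
d = −(3/4) ln(1 − 4p/3) = −0.75 ln(1 − 0.296896) = −0.75 ln(0.703104)
  = −0.75 × (-0.352250) = 0.264188 substitutions/site.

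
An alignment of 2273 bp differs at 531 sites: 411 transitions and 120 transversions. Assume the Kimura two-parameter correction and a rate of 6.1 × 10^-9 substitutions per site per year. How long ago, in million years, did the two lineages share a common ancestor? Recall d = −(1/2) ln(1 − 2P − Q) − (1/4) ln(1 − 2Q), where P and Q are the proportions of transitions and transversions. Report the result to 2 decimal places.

24.22

P = 411/2273 ≈ 0.180818 and Q = 120/2273 ≈ 0.052794.
Under the Kimura two-parameter model, d = −½ ln(1 − 2P − Q) − ¼ ln(1 − 2Q).
1 − 2P − Q = 0.58557, giving −½ ln(0.58557) = 0.267585.
1 − 2Q = 0.894412, giving −¼ ln(0.894412) = 0.027897.
d = 0.267585 + 0.027897 = 0.295482.
Under a molecular clock d = 2μt, so t = d/(2μ) = 0.295482 / (2 × 6.1 × 10^-9) = 24.22 million years.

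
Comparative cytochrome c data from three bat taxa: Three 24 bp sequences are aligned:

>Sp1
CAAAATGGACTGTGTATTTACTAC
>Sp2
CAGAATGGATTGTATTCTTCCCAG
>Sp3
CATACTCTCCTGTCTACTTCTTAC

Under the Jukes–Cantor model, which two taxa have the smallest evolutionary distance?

Sp1 and Sp2

Sp1–Sp2: 8/24 differ, p = 0.333, d = 0.441.
Sp1–Sp3: 9/24 differ, p = 0.375, d = 0.520.
Sp2–Sp3: 11/24 differ, p = 0.458, d = 0.708.
The smallest distance is between Sp1 and Sp2.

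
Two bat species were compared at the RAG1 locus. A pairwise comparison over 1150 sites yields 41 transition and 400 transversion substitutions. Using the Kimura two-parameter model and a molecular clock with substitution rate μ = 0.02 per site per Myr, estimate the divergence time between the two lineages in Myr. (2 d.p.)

14.23

P = 41/1150 ≈ 0.035652 and Q = 400/1150 ≈ 0.347826.
Under the Kimura two-parameter model, d = −½ ln(1 − 2P − Q) − ¼ ln(1 − 2Q).
1 − 2P − Q = 0.58087, giving −½ ln(0.58087) = 0.271614.
1 − 2Q = 0.304348, giving −¼ ln(0.304348) = 0.297396.
d = 0.271614 + 0.297396 = 0.569010.
Under a molecular clock d = 2μt, so t = d/(2μ) = 0.569010 / (2 × 0.02) = 14.23 Myr.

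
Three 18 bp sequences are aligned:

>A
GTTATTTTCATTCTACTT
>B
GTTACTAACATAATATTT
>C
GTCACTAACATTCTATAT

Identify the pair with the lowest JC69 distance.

A–B: 6/18 differ, p = 0.333, d = 0.441.
A–C: 6/18 differ, p = 0.333, d = 0.441.
B–C: 4/18 differ, p = 0.222, d = 0.264.
The smallest distance is between B and C.

B and C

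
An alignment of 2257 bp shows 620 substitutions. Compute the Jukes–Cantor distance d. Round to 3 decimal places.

0.342

p = 620/2257 ≈ 0.274701.
d = −(3/4) ln(1 − 4p/3) = −0.75 ln(1 − 0.366268) = −0.75 ln(0.633732)
  = −0.75 × (-0.456129) = 0.342097 substitutions/site.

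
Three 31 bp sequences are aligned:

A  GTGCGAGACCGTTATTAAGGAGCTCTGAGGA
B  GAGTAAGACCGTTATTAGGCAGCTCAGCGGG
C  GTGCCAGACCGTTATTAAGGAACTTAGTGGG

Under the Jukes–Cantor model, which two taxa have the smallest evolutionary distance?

A–B: 8/31 differ, p = 0.258, d = 0.316.
A–C: 6/31 differ, p = 0.194, d = 0.224.
B–C: 8/31 differ, p = 0.258, d = 0.316.
The smallest distance is between A and C.

A and C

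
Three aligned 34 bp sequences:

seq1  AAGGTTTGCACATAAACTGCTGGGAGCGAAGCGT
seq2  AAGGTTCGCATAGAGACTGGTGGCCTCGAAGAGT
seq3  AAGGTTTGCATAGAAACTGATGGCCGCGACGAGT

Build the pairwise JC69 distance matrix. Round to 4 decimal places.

seq1–seq2: 9/34 sites differ → p ≈ 0.264706, d = −0.75 ln(1 − 0.352941) = 0.326488 ≈ 0.3265.
seq1–seq3: 7/34 sites differ → p ≈ 0.205882, d = −0.75 ln(1 − 0.274509) = 0.240680 ≈ 0.2407.
seq2–seq3: 5/34 sites differ → p ≈ 0.147059, d = −0.75 ln(1 − 0.196079) = 0.163691 ≈ 0.1637.

d(seq1,seq2) = 0.3265, d(seq1,seq3) = 0.2407, d(seq2,seq3) = 0.1637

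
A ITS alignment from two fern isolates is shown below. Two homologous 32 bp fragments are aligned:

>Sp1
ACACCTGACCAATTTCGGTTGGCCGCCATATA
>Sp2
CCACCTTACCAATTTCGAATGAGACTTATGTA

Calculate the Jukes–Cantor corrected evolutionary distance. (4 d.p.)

0.4598

The sequences differ at 11 of 32 sites, so p = 11/32 = 0.34375.
d = −(3/4) ln(1 − 4p/3) = −0.75 ln(1 − 0.458333) = −0.75 ln(0.541667)
  = −0.75 × (-0.613104) = 0.459828 substitutions/site.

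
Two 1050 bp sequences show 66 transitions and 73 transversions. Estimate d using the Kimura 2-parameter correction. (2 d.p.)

P = 66/1050 ≈ 0.062857 and Q = 73/1050 ≈ 0.069524.
Under the Kimura two-parameter model, d = −½ ln(1 − 2P − Q) − ¼ ln(1 − 2Q).
1 − 2P − Q = 0.804762, giving −½ ln(0.804762) = 0.108604.
1 − 2Q = 0.860952, giving −¼ ln(0.860952) = 0.037429.
d = 0.108604 + 0.037429 = 0.146033.

0.15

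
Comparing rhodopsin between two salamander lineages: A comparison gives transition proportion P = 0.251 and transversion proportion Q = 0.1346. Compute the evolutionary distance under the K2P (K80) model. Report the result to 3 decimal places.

0.585

Under the Kimura two-parameter model, d = −½ ln(1 − 2P − Q) − ¼ ln(1 − 2Q).
1 − 2P − Q = 0.3634, giving −½ ln(0.3634) = 0.506126.
1 − 2Q = 0.7308, giving −¼ ln(0.7308) = 0.078404.
d = 0.506126 + 0.078404 = 0.584530.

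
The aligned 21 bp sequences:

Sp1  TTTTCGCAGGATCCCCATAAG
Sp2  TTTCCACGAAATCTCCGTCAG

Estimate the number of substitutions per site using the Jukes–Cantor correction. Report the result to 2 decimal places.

0.53

The sequences differ at 8 of 21 sites (4, 6, 8, 9, 10, 14, 17, 19), so p = 8/21 ≈ 0.380952.
d = −(3/4) ln(1 − 4p/3) = −0.75 ln(1 − 0.507936) = −0.75 ln(0.492064)
  = −0.75 × (-0.709146) = 0.531860 substitutions/site.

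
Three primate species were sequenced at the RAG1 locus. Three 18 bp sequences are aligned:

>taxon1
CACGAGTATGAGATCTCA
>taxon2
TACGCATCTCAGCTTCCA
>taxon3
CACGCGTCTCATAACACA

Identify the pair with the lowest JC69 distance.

taxon1–taxon2: 8/18 differ, p = 0.444, d = 0.673.
taxon1–taxon3: 6/18 differ, p = 0.333, d = 0.441.
taxon2–taxon3: 7/18 differ, p = 0.389, d = 0.548.
The smallest distance is between taxon1 and taxon3.

taxon1 and taxon3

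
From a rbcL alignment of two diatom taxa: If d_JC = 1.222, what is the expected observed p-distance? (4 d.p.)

0.6030

p = (3/4)(1 − e^(−4d/3)) = 0.75 × (1 − e^(-1.629333)) = 0.75 × (1 − 0.196060) = 0.602955.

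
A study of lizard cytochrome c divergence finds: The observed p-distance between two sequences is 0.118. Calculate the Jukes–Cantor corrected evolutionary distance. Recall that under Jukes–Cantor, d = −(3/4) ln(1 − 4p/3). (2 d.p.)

0.13

d = −(3/4) ln(1 − 4p/3) = −0.75 ln(1 − 0.157333) = −0.75 ln(0.842667)
  = −0.75 × (-0.171183) = 0.128387 substitutions/site.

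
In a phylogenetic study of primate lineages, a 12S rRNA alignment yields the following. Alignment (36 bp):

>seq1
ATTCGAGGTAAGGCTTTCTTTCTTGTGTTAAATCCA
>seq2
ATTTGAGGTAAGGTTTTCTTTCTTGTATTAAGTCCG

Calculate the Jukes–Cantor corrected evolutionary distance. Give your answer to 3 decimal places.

The sequences differ at 5 of 36 sites (4, 14, 27, 32, 36), so p = 5/36 ≈ 0.138889.
d = −(3/4) ln(1 − 4p/3) = −0.75 ln(1 − 0.185185) = −0.75 ln(0.814815)
  = −0.75 × (-0.204794) = 0.153596 substitutions/site.

0.154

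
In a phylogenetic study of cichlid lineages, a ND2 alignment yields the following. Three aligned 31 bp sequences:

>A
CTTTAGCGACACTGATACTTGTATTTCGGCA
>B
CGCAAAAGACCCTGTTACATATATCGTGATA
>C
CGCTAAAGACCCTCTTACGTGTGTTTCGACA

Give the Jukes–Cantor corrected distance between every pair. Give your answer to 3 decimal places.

d(A,B) = 0.691, d(A,C) = 0.422, d(B,C) = 0.367

A–B: 14/31 sites differ → p ≈ 0.451613, d = −0.75 ln(1 − 0.602151) = 0.691262 ≈ 0.691.
A–C: 10/31 sites differ → p ≈ 0.322581, d = −0.75 ln(1 − 0.430108) = 0.421731 ≈ 0.422.
B–C: 9/31 sites differ → p ≈ 0.290323, d = −0.75 ln(1 − 0.387097) = 0.367161 ≈ 0.367.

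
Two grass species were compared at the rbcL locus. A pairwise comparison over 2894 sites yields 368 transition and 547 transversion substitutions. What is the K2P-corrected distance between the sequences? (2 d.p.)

0.41

P = 368/2894 ≈ 0.12716 and Q = 547/2894 ≈ 0.189012.
Under the Kimura two-parameter model, d = −½ ln(1 − 2P − Q) − ¼ ln(1 − 2Q).
1 − 2P − Q = 0.556668, giving −½ ln(0.556668) = 0.292893.
1 − 2Q = 0.621976, giving −¼ ln(0.621976) = 0.118713.
d = 0.292893 + 0.118713 = 0.411606.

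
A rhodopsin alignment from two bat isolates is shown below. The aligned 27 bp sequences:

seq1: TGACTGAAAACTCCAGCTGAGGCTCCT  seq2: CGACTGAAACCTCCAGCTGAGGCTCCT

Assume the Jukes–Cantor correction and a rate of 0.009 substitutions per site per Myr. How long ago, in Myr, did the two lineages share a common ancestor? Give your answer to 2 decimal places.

The sequences differ at 2 of 27 sites (1, 10), so p = 2/27 ≈ 0.074074.
d = −(3/4) ln(1 − 4p/3) = −0.75 ln(1 − 0.098765) = −0.75 ln(0.901235)
  = −0.75 × (-0.103989) = 0.077992 substitutions/site.
Under a molecular clock d = 2μt, so t = d/(2μ) = 0.077992 / (2 × 0.009) = 4.33 Myr.

4.33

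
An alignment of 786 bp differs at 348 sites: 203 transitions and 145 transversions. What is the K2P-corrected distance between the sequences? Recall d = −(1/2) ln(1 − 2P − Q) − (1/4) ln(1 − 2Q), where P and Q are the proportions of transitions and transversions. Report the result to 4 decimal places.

0.7188

P = 203/786 ≈ 0.25827 and Q = 145/786 ≈ 0.184478.
Under the Kimura two-parameter model, d = −½ ln(1 − 2P − Q) − ¼ ln(1 − 2Q).
1 − 2P − Q = 0.298982, giving −½ ln(0.298982) = 0.603686.
1 − 2Q = 0.631044, giving −¼ ln(0.631044) = 0.115095.
d = 0.603686 + 0.115095 = 0.718781.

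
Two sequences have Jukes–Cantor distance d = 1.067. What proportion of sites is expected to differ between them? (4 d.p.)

p = (3/4)(1 − e^(−4d/3)) = 0.75 × (1 − e^(-1.422667)) = 0.75 × (1 − 0.241070) = 0.569198.

0.5692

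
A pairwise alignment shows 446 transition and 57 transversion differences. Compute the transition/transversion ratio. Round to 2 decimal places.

R = 446/57 = 7.824561… ≈ 7.82 (to 2 d.p.).

7.82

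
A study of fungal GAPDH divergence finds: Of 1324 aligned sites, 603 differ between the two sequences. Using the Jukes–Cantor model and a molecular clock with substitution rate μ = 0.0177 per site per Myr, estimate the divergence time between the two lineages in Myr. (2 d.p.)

19.80

p = 603/1324 ≈ 0.455438.
d = −(3/4) ln(1 − 4p/3) = −0.75 ln(1 − 0.607251) = −0.75 ln(0.392749)
  = −0.75 × (-0.934585) = 0.700939 substitutions/site.
Under a molecular clock d = 2μt, so t = d/(2μ) = 0.700939 / (2 × 0.0177) = 19.80 Myr.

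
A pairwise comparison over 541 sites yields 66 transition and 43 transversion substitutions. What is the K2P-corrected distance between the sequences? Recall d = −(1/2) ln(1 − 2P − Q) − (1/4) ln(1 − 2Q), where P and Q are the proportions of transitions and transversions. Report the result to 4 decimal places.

P = 66/541 ≈ 0.121996 and Q = 43/541 ≈ 0.079482.
Under the Kimura two-parameter model, d = −½ ln(1 − 2P − Q) − ¼ ln(1 − 2Q).
1 − 2P − Q = 0.676526, giving −½ ln(0.676526) = 0.195392.
1 − 2Q = 0.841036, giving −¼ ln(0.841036) = 0.043280.
d = 0.195392 + 0.043280 = 0.238672.

0.2387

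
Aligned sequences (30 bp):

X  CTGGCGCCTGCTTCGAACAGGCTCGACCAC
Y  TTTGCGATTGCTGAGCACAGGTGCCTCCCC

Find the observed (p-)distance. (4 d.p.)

The sequences differ at 12 of 30 positions.
p = 12/30 = 0.4000.

0.4000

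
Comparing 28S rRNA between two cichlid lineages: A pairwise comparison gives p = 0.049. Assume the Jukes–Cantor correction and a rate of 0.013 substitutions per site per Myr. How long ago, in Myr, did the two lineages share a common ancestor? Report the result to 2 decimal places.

1.95

d = −(3/4) ln(1 − 4p/3) = −0.75 ln(1 − 0.065333) = −0.75 ln(0.934667)
  = −0.75 × (-0.067565) = 0.050674 substitutions/site.
Under a molecular clock d = 2μt, so t = d/(2μ) = 0.050674 / (2 × 0.013) = 1.95 Myr.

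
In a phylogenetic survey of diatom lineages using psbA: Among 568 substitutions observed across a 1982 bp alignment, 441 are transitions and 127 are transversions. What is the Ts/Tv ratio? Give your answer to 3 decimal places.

R = 441/127 = 3.472440… ≈ 3.472 (to 3 d.p.).

3.472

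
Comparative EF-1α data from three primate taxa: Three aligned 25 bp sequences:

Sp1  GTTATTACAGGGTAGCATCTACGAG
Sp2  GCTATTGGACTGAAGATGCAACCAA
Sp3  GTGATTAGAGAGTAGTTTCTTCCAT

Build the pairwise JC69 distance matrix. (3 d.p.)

d(Sp1,Sp2) = 0.766, d(Sp1,Sp3) = 0.417, d(Sp2,Sp3) = 0.663

Sp1–Sp2: 12/25 sites differ → p = 0.48, d = −0.75 ln(1 − 0.64) = 0.766238 ≈ 0.766.
Sp1–Sp3: 8/25 sites differ → p = 0.32, d = −0.75 ln(1 − 0.426667) = 0.417216 ≈ 0.417.
Sp2–Sp3: 11/25 sites differ → p = 0.44, d = −0.75 ln(1 − 0.586667) = 0.662626 ≈ 0.663.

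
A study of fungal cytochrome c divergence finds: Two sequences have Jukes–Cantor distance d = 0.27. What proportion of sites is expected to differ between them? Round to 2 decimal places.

p = (3/4)(1 − e^(−4d/3)) = 0.75 × (1 − e^(-0.36)) = 0.75 × (1 − 0.697676) = 0.226743.

0.23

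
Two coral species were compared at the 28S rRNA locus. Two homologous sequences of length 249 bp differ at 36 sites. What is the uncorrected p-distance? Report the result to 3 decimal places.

0.145

p = 36/249 = 0.144578… ≈ 0.145 (to 3 d.p.).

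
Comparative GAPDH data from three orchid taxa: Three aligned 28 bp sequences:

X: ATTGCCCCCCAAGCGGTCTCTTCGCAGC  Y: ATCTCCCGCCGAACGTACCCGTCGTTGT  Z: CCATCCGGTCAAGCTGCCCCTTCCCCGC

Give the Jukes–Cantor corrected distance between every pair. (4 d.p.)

X–Y: 12/28 sites differ → p ≈ 0.428571, d = −0.75 ln(1 − 0.571428) = 0.635472 ≈ 0.6355.
X–Z: 12/28 sites differ → p ≈ 0.428571, d = −0.75 ln(1 − 0.571428) = 0.635472 ≈ 0.6355.
Y–Z: 15/28 sites differ → p ≈ 0.535714, d = −0.75 ln(1 − 0.714285) = 0.939570 ≈ 0.9396.

d(X,Y) = 0.6355, d(X,Z) = 0.6355, d(Y,Z) = 0.9396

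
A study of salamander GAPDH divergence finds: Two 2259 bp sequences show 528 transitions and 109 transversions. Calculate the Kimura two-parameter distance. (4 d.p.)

0.3879

P = 528/2259 ≈ 0.233732 and Q = 109/2259 ≈ 0.048251.
Under the Kimura two-parameter model, d = −½ ln(1 − 2P − Q) − ¼ ln(1 − 2Q).
1 − 2P − Q = 0.484285, giving −½ ln(0.484285) = 0.362541.
1 − 2Q = 0.903498, giving −¼ ln(0.903498) = 0.025370.
d = 0.362541 + 0.025370 = 0.387911.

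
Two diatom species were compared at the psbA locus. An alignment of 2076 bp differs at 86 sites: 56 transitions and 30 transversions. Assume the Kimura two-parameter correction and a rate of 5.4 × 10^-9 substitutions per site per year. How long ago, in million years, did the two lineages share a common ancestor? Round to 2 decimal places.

3.96

P = 56/2076 ≈ 0.026975 and Q = 30/2076 ≈ 0.014451.
Under the Kimura two-parameter model, d = −½ ln(1 − 2P − Q) − ¼ ln(1 − 2Q).
1 − 2P − Q = 0.931599, giving −½ ln(0.931599) = 0.035426.
1 − 2Q = 0.971098, giving −¼ ln(0.971098) = 0.007332.
d = 0.035426 + 0.007332 = 0.042758.
Under a molecular clock d = 2μt, so t = d/(2μ) = 0.042758 / (2 × 5.4 × 10^-9) = 3.96 million years.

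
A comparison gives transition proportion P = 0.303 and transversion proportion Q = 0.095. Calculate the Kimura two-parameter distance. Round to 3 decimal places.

Under the Kimura two-parameter model, d = −½ ln(1 − 2P − Q) − ¼ ln(1 − 2Q).
1 − 2P − Q = 0.299, giving −½ ln(0.299) = 0.603656.
1 − 2Q = 0.81, giving −¼ ln(0.81) = 0.052680.
d = 0.603656 + 0.052680 = 0.656336.

0.656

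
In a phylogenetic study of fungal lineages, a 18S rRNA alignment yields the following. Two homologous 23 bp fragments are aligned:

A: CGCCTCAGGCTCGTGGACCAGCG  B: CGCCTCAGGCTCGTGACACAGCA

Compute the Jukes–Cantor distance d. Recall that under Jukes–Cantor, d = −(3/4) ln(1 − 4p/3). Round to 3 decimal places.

0.198

The sequences differ at 4 of 23 sites (16, 17, 18, 23), so p = 4/23 ≈ 0.173913.
d = −(3/4) ln(1 − 4p/3) = −0.75 ln(1 − 0.231884) = −0.75 ln(0.768116)
  = −0.75 × (-0.263815) = 0.197861 substitutions/site.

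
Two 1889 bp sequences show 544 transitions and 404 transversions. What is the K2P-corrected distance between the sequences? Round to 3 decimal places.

P = 544/1889 ≈ 0.287983 and Q = 404/1889 ≈ 0.21387.
Under the Kimura two-parameter model, d = −½ ln(1 − 2P − Q) − ¼ ln(1 − 2Q).
1 − 2P − Q = 0.210164, giving −½ ln(0.210164) = 0.779934.
1 − 2Q = 0.57226, giving −¼ ln(0.57226) = 0.139540.
d = 0.779934 + 0.139540 = 0.919474.

0.919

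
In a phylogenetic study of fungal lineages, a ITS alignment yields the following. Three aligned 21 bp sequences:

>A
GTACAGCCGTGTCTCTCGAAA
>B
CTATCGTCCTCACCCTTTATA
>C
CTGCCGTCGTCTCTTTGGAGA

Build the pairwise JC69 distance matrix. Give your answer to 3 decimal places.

d(A,B) = 0.899, d(A,C) = 0.532, d(B,C) = 0.635

A–B: 11/21 sites differ → p ≈ 0.52381, d = −0.75 ln(1 − 0.698413) = 0.899023 ≈ 0.899.
A–C: 8/21 sites differ → p ≈ 0.380952, d = −0.75 ln(1 − 0.507936) = 0.531860 ≈ 0.532.
B–C: 9/21 sites differ → p ≈ 0.428571, d = −0.75 ln(1 − 0.571428) = 0.635472 ≈ 0.635.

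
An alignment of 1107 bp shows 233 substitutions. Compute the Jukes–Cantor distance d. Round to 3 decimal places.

p = 233/1107 ≈ 0.210479.
d = −(3/4) ln(1 − 4p/3) = −0.75 ln(1 − 0.280639) = −0.75 ln(0.719361)
  = −0.75 × (-0.329392) = 0.247044 substitutions/site.

0.247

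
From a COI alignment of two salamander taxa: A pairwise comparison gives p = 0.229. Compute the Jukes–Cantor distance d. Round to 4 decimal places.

d = −(3/4) ln(1 − 4p/3) = −0.75 ln(1 − 0.305333) = −0.75 ln(0.694667)
  = −0.75 × (-0.364323) = 0.273242 substitutions/site.

0.2732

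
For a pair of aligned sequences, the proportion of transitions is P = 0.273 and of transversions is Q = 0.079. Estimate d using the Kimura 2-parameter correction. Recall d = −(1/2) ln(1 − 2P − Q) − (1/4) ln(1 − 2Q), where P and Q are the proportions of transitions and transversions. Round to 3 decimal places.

0.533

Under the Kimura two-parameter model, d = −½ ln(1 − 2P − Q) − ¼ ln(1 − 2Q).
1 − 2P − Q = 0.375, giving −½ ln(0.375) = 0.490415.
1 − 2Q = 0.842, giving −¼ ln(0.842) = 0.042994.
d = 0.490415 + 0.042994 = 0.533409.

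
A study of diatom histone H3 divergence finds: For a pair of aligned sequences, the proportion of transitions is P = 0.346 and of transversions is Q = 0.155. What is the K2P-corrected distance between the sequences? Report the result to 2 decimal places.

Under the Kimura two-parameter model, d = −½ ln(1 − 2P − Q) − ¼ ln(1 − 2Q).
1 − 2P − Q = 0.153, giving −½ ln(0.153) = 0.938659.
1 − 2Q = 0.69, giving −¼ ln(0.69) = 0.092766.
d = 0.938659 + 0.092766 = 1.031425.

1.03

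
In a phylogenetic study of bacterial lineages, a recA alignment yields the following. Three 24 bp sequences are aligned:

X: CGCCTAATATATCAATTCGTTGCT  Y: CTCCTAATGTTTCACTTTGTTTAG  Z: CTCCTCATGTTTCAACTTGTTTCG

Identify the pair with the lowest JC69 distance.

Y and Z

X–Y: 8/24 differ, p = 0.333, d = 0.441.
X–Z: 8/24 differ, p = 0.333, d = 0.441.
Y–Z: 4/24 differ, p = 0.167, d = 0.188.
The smallest distance is between Y and Z.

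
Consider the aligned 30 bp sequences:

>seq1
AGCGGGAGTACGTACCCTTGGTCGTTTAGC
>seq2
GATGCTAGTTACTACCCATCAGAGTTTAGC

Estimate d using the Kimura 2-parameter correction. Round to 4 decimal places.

0.6472

Of 30 sites, 4 differences are transitions and 9 are transversions, so P = 4/30 ≈ 0.133333 and Q = 9/30 = 0.3.
Under the Kimura two-parameter model, d = −½ ln(1 − 2P − Q) − ¼ ln(1 − 2Q).
1 − 2P − Q = 0.433334, giving −½ ln(0.433334) = 0.418123.
1 − 2Q = 0.4, giving −¼ ln(0.4) = 0.229073.
d = 0.418123 + 0.229073 = 0.647196.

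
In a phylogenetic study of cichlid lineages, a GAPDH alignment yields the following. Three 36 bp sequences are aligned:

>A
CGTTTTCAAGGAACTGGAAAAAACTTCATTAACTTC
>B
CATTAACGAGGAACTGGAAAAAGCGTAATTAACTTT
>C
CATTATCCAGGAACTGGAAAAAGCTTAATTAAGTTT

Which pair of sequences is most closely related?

A–B: 8/36 differ, p = 0.222, d = 0.264.
A–C: 7/36 differ, p = 0.194, d = 0.225.
B–C: 4/36 differ, p = 0.111, d = 0.120.
The smallest distance is between B and C.

B and C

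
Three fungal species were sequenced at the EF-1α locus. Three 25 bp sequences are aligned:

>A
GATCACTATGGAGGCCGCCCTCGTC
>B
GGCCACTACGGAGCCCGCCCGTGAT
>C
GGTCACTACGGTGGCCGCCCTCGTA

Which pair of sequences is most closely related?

A–B: 8/25 differ, p = 0.320, d = 0.417.
A–C: 4/25 differ, p = 0.160, d = 0.180.
B–C: 7/25 differ, p = 0.280, d = 0.351.
The smallest distance is between A and C.

A and C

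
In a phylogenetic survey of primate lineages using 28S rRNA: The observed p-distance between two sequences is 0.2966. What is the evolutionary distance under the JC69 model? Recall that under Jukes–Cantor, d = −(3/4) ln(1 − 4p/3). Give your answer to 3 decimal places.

0.377

d = −(3/4) ln(1 − 4p/3) = −0.75 ln(1 − 0.395467) = −0.75 ln(0.604533)
  = −0.75 × (-0.503299) = 0.377474 substitutions/site.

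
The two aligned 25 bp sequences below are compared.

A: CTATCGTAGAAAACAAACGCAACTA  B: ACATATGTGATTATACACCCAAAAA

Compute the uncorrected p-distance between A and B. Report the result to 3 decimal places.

0.520

The sequences differ at 13 of 25 positions.
p = 13/25 = 0.520.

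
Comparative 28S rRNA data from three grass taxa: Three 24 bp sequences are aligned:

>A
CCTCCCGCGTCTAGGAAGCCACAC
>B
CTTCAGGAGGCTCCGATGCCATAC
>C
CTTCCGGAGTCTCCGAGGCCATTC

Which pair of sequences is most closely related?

B and C

A–B: 9/24 differ, p = 0.375, d = 0.520.
A–C: 8/24 differ, p = 0.333, d = 0.441.
B–C: 4/24 differ, p = 0.167, d = 0.188.
The smallest distance is between B and C.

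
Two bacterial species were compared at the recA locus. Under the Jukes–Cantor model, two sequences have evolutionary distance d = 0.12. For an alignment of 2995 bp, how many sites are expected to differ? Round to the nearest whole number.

332

Invert JC69: p = (3/4)(1 − e^(−4d/3)) = 0.75 × (1 − e^(-0.16)) = 0.75 × (1 − 0.852144) = 0.110892.
Expected differing sites = pL ≈ 0.110892 × 2995 = 332.12154 ≈ 332.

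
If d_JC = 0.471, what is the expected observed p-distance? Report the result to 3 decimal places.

p = (3/4)(1 − e^(−4d/3)) = 0.75 × (1 − e^(-0.628)) = 0.75 × (1 − 0.533658) = 0.349757.

0.350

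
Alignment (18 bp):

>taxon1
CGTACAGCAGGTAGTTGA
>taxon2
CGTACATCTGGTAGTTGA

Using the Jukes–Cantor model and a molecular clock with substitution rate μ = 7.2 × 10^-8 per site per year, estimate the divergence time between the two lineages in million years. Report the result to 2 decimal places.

The sequences differ at 2 of 18 sites (7, 9), so p = 2/18 ≈ 0.111111.
d = −(3/4) ln(1 − 4p/3) = −0.75 ln(1 − 0.148148) = −0.75 ln(0.851852)
  = −0.75 × (-0.160342) = 0.120257 substitutions/site.
Under a molecular clock d = 2μt, so t = d/(2μ) = 0.120257 / (2 × 7.2 × 10^-8) = 0.84 million years.

0.84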